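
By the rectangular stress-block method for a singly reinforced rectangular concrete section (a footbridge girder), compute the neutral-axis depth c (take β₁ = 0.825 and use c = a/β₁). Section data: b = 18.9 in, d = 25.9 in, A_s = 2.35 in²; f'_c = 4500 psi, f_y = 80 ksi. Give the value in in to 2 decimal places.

T = A_s f_y = 2.35 × 80 = 188 kips.
a = T/(0.85 f'_c b) = 188/(0.85 × 4.5 × 18.9) = 2.6005 in.
With β₁ = 0.825, c = a/β₁ = 2.6005/0.825 = 3.15 in.

c ≈ 3.15 in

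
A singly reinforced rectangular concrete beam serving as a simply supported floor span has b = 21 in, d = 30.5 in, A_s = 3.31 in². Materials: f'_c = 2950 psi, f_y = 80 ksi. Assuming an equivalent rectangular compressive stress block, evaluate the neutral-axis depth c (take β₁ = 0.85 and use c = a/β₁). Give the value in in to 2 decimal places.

c ≈ 5.92 in

T = A_s f_y = 3.31 × 80 = 264.8 kips.
a = T/(0.85 f'_c b) = 264.8/(0.85 × 2.95 × 21) = 5.0287 in.
With β₁ = 0.85, c = a/β₁ = 5.0287/0.85 = 5.92 in.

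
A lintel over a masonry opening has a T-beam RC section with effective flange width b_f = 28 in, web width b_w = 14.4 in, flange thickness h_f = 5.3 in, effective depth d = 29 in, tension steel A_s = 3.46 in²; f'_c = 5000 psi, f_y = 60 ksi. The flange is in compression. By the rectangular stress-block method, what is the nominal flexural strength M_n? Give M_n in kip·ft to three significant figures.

Tension: T = A_s f_y = 3.46 × 60 = 207.6 kips.
Try a within the flange: a = T/(0.85 f'_c b_f) = 207.6/(0.85 × 5 × 28) = 1.745 in.
Since a = 1.745 ≤ h_f = 5.3 in, the stress block lies entirely in the flange; analyse as a rectangular beam of width b_f.
M_n = T(d − a/2) = 207.6 × (29 − 0.8725) = 5839.3 kip·in.
M_n = 5839.3/12 = 486.61 kip·ft.

M_n ≈ 487 kip·ft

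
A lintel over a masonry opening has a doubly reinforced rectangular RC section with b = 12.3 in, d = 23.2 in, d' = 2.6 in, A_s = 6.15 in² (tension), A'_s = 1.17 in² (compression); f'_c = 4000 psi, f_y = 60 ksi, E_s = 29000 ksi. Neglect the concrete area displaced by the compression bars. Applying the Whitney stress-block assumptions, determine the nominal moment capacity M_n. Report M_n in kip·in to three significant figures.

M_n ≈ 7310 kip·in

Assume both steels yield.
a = (A_s − A'_s) f_y/(0.85 f'_c b) = (6.15 − 1.17) × 60/(0.85 × 4 × 12.3) = 7.145 in.
c = a/β₁ = 7.145/0.85 = 8.406 in; ε'_s = 0.003(c − d')/c = 0.0021 ≥ ε_y = 0.0021, so the compression steel yields.
M_n = (A_s − A'_s) f_y (d − a/2) + A'_s f_y (d − d') = 298.8 × (23.2 − 3.5725) + 70.2 × (23.2 − 2.6) = 5864.7 + 1446.1 = 7310.8 kip·in.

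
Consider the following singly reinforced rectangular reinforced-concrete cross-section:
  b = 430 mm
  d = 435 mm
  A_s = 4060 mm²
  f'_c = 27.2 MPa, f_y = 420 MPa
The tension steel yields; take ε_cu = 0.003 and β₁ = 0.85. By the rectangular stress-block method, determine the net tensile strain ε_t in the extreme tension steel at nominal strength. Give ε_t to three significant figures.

ε_t ≈ 0.00347

a = A_s f_y/(0.85 f'_c b) = 171.52 mm.
β₁ = 0.85, so c = a/β₁ = 171.52/0.85 = 201.79 mm.
From the linear strain diagram with ε_cu = 0.003: ε_t = 0.003 (d − c)/c = 0.003 × (435 − 201.79)/201.79 = 0.00347.
ε_t < 0.004 — the section is over-reinforced for flexure under ACI limits.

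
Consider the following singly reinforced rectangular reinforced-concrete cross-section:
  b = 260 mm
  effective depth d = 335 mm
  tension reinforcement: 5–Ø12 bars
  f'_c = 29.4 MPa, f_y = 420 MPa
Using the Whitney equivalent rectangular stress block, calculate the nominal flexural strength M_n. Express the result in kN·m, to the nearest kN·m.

A_s = 5 × 113 = 565 mm².
T = A_s f_y = 565 × 420 = 237300 N = 237.3 kN.
From C = T: a = T/(0.85 f'_c b) = 237300/(0.85 × 29.4 × 260) = 36.52 mm.
M_n = T(d − a/2) = 237.3 kN × (335 − 18.26) mm = 75.16 kN·m.

M_n ≈ 75 kN·m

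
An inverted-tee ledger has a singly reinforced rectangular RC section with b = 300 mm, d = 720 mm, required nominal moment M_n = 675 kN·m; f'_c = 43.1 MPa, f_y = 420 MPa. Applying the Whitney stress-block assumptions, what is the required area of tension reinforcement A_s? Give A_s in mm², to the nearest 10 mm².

A_s ≈ 2380 mm²

With M_n = 0.85 f'_c a b (d − a/2), solve the quadratic for a:
a = d − √(d² − 2M_n/(0.85 f'_c b)) = 720 − √(720² − 2 × 675×10⁶/(0.85 × 43.1 × 300)) = 91.06 mm.
A_s = 0.85 f'_c a b / f_y = 0.85 × 43.1 × 91.06 × 300 / 420 = 2382.8 mm².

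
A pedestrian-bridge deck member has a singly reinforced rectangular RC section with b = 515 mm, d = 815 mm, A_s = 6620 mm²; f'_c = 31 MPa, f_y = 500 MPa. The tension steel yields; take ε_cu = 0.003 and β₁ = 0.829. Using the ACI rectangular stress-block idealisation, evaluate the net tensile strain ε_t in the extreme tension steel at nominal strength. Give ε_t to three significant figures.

ε_t ≈ 0.00531

a = A_s f_y/(0.85 f'_c b) = 243.92 mm.
β₁ = 0.829, so c = a/β₁ = 243.92/0.829 = 294.23 mm.
From the linear strain diagram with ε_cu = 0.003: ε_t = 0.003 (d − c)/c = 0.003 × (815 − 294.23)/294.23 = 0.00531.
Since ε_t ≥ 0.005, the section is tension-controlled.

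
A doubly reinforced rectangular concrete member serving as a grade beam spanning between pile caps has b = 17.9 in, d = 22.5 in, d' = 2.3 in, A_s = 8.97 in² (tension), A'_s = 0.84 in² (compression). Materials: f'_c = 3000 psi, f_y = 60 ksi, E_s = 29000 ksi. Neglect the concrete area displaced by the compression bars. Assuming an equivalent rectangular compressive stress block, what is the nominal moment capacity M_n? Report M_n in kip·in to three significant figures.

Assume both steels yield.
a = (A_s − A'_s) f_y/(0.85 f'_c b) = (8.97 − 0.84) × 60/(0.85 × 3 × 17.9) = 10.687 in.
c = a/β₁ = 10.687/0.85 = 12.573 in; ε'_s = 0.003(c − d')/c = 0.0025 ≥ ε_y = 0.0021, so the compression steel yields.
M_n = (A_s − A'_s) f_y (d − a/2) + A'_s f_y (d − d') = 487.8 × (22.5 − 5.3435) + 50.4 × (22.5 − 2.3) = 8368.9 + 1018.1 = 9387.0 kip·in.

M_n ≈ 9390 kip·in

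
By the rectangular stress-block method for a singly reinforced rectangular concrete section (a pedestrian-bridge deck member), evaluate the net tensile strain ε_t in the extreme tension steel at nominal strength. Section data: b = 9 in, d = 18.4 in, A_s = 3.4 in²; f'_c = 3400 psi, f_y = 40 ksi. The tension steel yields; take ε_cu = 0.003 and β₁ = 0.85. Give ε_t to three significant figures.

ε_t ≈ 0.00597

a = A_s f_y/(0.85 f'_c b) = 5.229 in.
β₁ = 0.85, so c = a/β₁ = 5.229/0.85 = 6.152 in.
From the linear strain diagram with ε_cu = 0.003: ε_t = 0.003 (d − c)/c = 0.003 × (18.4 − 6.152)/6.152 = 0.00597.
Since ε_t ≥ 0.005, the section is tension-controlled.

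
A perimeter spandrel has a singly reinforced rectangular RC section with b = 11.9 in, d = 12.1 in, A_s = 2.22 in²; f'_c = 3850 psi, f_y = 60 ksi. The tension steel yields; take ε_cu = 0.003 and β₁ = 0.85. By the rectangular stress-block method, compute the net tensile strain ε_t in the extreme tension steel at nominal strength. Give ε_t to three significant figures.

ε_t ≈ 0.00602

a = A_s f_y/(0.85 f'_c b) = 3.420 in.
β₁ = 0.85, so c = a/β₁ = 3.420/0.85 = 4.024 in.
From the linear strain diagram with ε_cu = 0.003: ε_t = 0.003 (d − c)/c = 0.003 × (12.1 − 4.024)/4.024 = 0.00602.
Since ε_t ≥ 0.005, the section is tension-controlled.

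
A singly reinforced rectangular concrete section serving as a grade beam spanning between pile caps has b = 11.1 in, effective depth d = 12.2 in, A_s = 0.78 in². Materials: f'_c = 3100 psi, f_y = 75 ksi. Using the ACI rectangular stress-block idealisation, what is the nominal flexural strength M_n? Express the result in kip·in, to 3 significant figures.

T = A_s f_y = 0.78 × 75 = 58.5 kips.
a = T/(0.85 f'_c b) = 58.5/(0.85 × 3.1 × 11.1) = 2.000 in.
M_n = T(d − a/2) = 58.5 × (12.2 − 1) = 655.2 kip·in.

M_n ≈ 655 kip·in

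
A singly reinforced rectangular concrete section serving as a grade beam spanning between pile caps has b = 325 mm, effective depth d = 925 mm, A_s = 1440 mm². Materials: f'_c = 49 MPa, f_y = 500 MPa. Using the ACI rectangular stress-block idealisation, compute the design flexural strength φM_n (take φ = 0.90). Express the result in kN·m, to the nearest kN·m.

φM_n ≈ 582 kN·m

T = A_s f_y = 1440 × 500 = 720000 N = 720 kN.
From C = T: a = T/(0.85 f'_c b) = 720000/(0.85 × 49 × 325) = 53.19 mm.
M_n = T(d − a/2) = 720 kN × (925 − 26.595) mm = 646.85 kN·m.
φM_n = 0.90 × 646.85 = 582.17 kN·m.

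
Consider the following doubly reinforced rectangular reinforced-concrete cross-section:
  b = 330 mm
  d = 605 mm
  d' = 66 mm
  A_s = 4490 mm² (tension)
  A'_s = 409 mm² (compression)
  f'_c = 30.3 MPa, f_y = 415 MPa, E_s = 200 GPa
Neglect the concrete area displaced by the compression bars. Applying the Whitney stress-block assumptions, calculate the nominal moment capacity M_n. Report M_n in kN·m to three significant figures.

M_n ≈ 947 kN·m

Assume both tension and compression steel yield.
Net tension couple steel: A_s − A'_s = 4081 mm².
a = (A_s − A'_s) f_y / (0.85 f'_c b) = 1693615/(0.85 × 30.3 × 330) = 199.27 mm.
c = a/β₁ = 199.27/0.834 = 238.93 mm; ε'_s = 0.003(c − d')/c = 0.0022 ≥ f_y/E_s = 0.0021, so compression steel does yield.
M_n = (A_s − A'_s) f_y (d − a/2) + A'_s f_y (d − d') = [1693615 × (605 − 99.635) + 169735 × (605 − 66)] × 10⁻⁶ = 855.89 + 91.49 = 947.38 kN·m.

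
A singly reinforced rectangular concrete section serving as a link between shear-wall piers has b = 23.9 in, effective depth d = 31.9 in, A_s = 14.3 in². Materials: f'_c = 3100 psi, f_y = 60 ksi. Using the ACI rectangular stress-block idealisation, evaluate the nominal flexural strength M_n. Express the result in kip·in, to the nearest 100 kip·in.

T = A_s f_y = 14.3 × 60 = 858 kips.
a = T/(0.85 f'_c b) = 858/(0.85 × 3.1 × 23.9) = 13.624 in.
M_n = T(d − a/2) = 858 × (31.9 − 6.812) = 21525.5 kip·in.

M_n ≈ 21500 kip·in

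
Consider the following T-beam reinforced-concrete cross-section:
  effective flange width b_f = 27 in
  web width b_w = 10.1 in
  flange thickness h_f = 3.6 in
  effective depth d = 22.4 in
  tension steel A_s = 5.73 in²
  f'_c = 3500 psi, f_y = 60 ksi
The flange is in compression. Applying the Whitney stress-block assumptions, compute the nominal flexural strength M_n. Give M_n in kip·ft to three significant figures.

M_n ≈ 578 kip·ft

Tension: T = A_s f_y = 5.73 × 60 = 343.8 kips.
Try a within the flange: a = T/(0.85 f'_c b_f) = 343.8/(0.85 × 3.5 × 27) = 4.280 in.
a = 4.280 > h_f = 3.6 in: the block extends into the web. Split into flange-overhang and web parts.
C_f = 0.85 f'_c (b_f − b_w) h_f = 0.85 × 3.5 × (27 − 10.1) × 3.6 = 181.0 kips.
Remaining web compression depth: a_w = (T − C_f)/(0.85 f'_c b_w) = (343.8 − 181.0)/(0.85 × 3.5 × 10.1) = 5.418 in.
M_n = C_f(d − h_f/2) + (T − C_f)(d − a_w/2) = 181.0 × (22.4 − 1.8) + 162.8 × (22.4 − 2.709) = 3728.6 + 3205.7 = 6934.3 kip·in.
M_n = 6934.3/12 = 577.86 kip·ft.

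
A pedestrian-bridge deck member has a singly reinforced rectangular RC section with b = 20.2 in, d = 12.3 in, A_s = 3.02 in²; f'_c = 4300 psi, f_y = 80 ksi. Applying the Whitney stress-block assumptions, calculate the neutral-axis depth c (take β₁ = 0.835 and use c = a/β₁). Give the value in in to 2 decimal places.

c ≈ 3.92 in

T = A_s f_y = 3.02 × 80 = 241.6 kips.
a = T/(0.85 f'_c b) = 241.6/(0.85 × 4.3 × 20.2) = 3.2723 in.
With β₁ = 0.835, c = a/β₁ = 3.2723/0.835 = 3.92 in.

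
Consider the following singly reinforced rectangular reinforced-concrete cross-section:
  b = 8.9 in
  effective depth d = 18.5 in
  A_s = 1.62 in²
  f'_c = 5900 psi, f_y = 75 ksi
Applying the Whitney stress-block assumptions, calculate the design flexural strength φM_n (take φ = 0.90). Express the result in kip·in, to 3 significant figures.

φM_n ≈ 1870 kip·in

T = A_s f_y = 1.62 × 75 = 121.5 kips.
a = T/(0.85 f'_c b) = 121.5/(0.85 × 5.9 × 8.9) = 2.722 in.
M_n = T(d − a/2) = 121.5 × (18.5 − 1.361) = 2082.4 kip·in.
φM_n = 0.90 × 2082.4 = 1874.2 kip·in.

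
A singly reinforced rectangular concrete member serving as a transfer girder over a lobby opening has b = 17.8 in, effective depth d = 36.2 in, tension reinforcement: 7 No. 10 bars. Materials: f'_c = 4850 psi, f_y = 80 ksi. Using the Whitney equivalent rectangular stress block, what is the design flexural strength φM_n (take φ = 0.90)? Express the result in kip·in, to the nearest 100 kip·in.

A_s = 7 × 1.27 = 8.89 in².
T = A_s f_y = 8.89 × 80 = 711.2 kips.
a = T/(0.85 f'_c b) = 711.2/(0.85 × 4.85 × 17.8) = 9.692 in.
M_n = T(d − a/2) = 711.2 × (36.2 − 4.846) = 22299.0 kip·in.
φM_n = 0.90 × 22299.0 = 20069.1 kip·in.

φM_n ≈ 20100 kip·in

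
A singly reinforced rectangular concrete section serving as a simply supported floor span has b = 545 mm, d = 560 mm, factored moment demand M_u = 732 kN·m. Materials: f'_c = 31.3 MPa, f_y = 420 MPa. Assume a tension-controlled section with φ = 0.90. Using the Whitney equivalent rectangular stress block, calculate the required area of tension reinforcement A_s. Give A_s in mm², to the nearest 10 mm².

M_n = M_u/φ = 732/0.90 = 813.333 kN·m.
With M_n = 0.85 f'_c a b (d − a/2), solve the quadratic for a:
a = d − √(d² − 2M_n/(0.85 f'_c b)) = 560 − √(560² − 2 × 813.333×10⁶/(0.85 × 31.3 × 545)) = 111.21 mm.
A_s = 0.85 f'_c a b / f_y = 0.85 × 31.3 × 111.21 × 545 / 420 = 3839.3 mm².

A_s ≈ 3840 mm²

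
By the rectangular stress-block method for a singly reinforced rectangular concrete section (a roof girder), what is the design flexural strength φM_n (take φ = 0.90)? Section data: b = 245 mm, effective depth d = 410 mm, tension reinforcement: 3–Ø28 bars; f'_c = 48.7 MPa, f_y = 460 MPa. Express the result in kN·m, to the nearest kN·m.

φM_n ≈ 282 kN·m

A_s = 3 × 616 = 1848 mm².
T = A_s f_y = 1848 × 460 = 850080 N = 850.08 kN.
From C = T: a = T/(0.85 f'_c b) = 850080/(0.85 × 48.7 × 245) = 83.82 mm.
M_n = T(d − a/2) = 850.08 kN × (410 − 41.91) mm = 312.91 kN·m.
φM_n = 0.90 × 312.91 = 281.62 kN·m.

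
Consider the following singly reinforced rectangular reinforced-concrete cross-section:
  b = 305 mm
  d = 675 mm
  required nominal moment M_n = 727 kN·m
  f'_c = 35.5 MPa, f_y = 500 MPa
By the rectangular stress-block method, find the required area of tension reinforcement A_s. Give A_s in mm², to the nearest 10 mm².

With M_n = 0.85 f'_c a b (d − a/2), solve the quadratic for a:
a = d − √(d² − 2M_n/(0.85 f'_c b)) = 675 − √(675² − 2 × 727×10⁶/(0.85 × 35.5 × 305)) = 129.44 mm.
A_s = 0.85 f'_c a b / f_y = 0.85 × 35.5 × 129.44 × 305 / 500 = 2382.6 mm².

A_s ≈ 2380 mm²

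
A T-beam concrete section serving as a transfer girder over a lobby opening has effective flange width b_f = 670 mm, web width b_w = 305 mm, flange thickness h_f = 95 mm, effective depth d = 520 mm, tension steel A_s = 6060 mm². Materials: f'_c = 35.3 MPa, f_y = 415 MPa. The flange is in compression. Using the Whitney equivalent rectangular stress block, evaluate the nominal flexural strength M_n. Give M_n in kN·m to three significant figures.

Tension: T = A_s f_y = 6060 × 415 = 2514900 N.
Try a within the flange: a = T/(0.85 f'_c b_f) = 2514900/(0.85 × 35.3 × 670) = 125.10 mm.
a = 125.10 > h_f = 95 mm: the block extends into the web. Split into flange-overhang and web parts.
C_f = 0.85 f'_c (b_f − b_w) h_f = 0.85 × 35.3 × (670 − 305) × 95 = 1040423 N.
Remaining web compression depth: a_w = (T − C_f)/(0.85 f'_c b_w) = (2514900 − 1040423)/(0.85 × 35.3 × 305) = 161.12 mm.
M_n = C_f(d − h_f/2) + (T − C_f)(d − a_w/2) = 1040423 × (520 − 47.5) + 1474477 × (520 − 80.56) = 491.60 + 647.94 = 1139.54 × 10⁶ N·mm.
M_n = 1139.54 kN·m.

M_n ≈ 1140 kN·m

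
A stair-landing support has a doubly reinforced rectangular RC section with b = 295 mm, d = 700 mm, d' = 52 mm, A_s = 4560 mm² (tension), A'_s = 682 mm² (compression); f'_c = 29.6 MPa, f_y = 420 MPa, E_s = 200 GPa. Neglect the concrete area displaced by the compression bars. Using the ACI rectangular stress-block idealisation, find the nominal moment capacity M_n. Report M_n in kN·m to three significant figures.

Assume both tension and compression steel yield.
Net tension couple steel: A_s − A'_s = 3878 mm².
a = (A_s − A'_s) f_y / (0.85 f'_c b) = 1628760/(0.85 × 29.6 × 295) = 219.44 mm.
c = a/β₁ = 219.44/0.839 = 261.55 mm; ε'_s = 0.003(c − d')/c = 0.0024 ≥ f_y/E_s = 0.0021, so compression steel does yield.
M_n = (A_s − A'_s) f_y (d − a/2) + A'_s f_y (d − d') = [1628760 × (700 − 109.72) + 286440 × (700 − 52)] × 10⁻⁶ = 961.42 + 185.61 = 1147.03 kN·m.

M_n ≈ 1150 kN·m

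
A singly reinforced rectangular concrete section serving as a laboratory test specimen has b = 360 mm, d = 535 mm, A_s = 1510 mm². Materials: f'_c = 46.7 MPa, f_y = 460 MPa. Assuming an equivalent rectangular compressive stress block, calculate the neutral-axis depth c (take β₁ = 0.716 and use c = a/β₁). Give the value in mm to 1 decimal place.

c ≈ 67.9 mm

T = A_s f_y = 1510 × 460 = 694600 N = 694.6 kN.
Setting C = 0.85 f'_c a b equal to T: a = 694600/(0.85 × 46.7 × 360) = 48.607 mm.
With β₁ = 0.716, c = a/β₁ = 48.607/0.716 = 67.9 mm.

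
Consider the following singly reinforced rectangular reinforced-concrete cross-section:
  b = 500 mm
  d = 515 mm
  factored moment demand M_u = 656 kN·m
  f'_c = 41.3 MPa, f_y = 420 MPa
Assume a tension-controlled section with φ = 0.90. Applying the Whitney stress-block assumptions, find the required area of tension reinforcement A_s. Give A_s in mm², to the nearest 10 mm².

M_n = M_u/φ = 656/0.90 = 728.889 kN·m.
With M_n = 0.85 f'_c a b (d − a/2), solve the quadratic for a:
a = d − √(d² − 2M_n/(0.85 f'_c b)) = 515 − √(515² − 2 × 728.889×10⁶/(0.85 × 41.3 × 500)) = 88.18 mm.
A_s = 0.85 f'_c a b / f_y = 0.85 × 41.3 × 88.18 × 500 / 420 = 3685.2 mm².

A_s ≈ 3690 mm²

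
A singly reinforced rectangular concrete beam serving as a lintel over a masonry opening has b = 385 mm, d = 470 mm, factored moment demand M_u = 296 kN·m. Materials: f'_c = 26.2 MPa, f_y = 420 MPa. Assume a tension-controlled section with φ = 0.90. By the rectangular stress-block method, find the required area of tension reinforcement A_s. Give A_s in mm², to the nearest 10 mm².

M_n = M_u/φ = 296/0.90 = 328.889 kN·m.
With M_n = 0.85 f'_c a b (d − a/2), solve the quadratic for a:
a = d − √(d² − 2M_n/(0.85 f'_c b)) = 470 − √(470² − 2 × 328.889×10⁶/(0.85 × 26.2 × 385)) = 90.29 mm.
A_s = 0.85 f'_c a b / f_y = 0.85 × 26.2 × 90.29 × 385 / 420 = 1843.2 mm².

A_s ≈ 1840 mm²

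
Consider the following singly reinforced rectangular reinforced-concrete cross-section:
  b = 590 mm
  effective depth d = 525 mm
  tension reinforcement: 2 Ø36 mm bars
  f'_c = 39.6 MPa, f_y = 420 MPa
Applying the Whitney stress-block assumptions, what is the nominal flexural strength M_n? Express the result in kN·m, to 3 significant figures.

A_s = 2 × 1018 = 2036 mm².
T = A_s f_y = 2036 × 420 = 855120 N = 855.12 kN.
From C = T: a = T/(0.85 f'_c b) = 855120/(0.85 × 39.6 × 590) = 43.06 mm.
M_n = T(d − a/2) = 855.12 kN × (525 − 21.53) mm = 430.53 kN·m.

M_n ≈ 431 kN·m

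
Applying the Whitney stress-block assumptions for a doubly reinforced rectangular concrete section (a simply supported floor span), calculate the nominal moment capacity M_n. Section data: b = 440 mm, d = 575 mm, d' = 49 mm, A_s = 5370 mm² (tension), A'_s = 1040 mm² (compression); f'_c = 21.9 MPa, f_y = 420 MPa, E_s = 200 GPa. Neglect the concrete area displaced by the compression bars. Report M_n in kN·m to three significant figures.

M_n ≈ 1070 kN·m

Assume both tension and compression steel yield.
Net tension couple steel: A_s − A'_s = 4330 mm².
a = (A_s − A'_s) f_y / (0.85 f'_c b) = 1818600/(0.85 × 21.9 × 440) = 222.04 mm.
c = a/β₁ = 222.04/0.85 = 261.22 mm; ε'_s = 0.003(c − d')/c = 0.0024 ≥ f_y/E_s = 0.0021, so compression steel does yield.
M_n = (A_s − A'_s) f_y (d − a/2) + A'_s f_y (d − d') = [1818600 × (575 − 111.02) + 436800 × (575 − 49)] × 10⁻⁶ = 843.79 + 229.76 = 1073.55 kN·m.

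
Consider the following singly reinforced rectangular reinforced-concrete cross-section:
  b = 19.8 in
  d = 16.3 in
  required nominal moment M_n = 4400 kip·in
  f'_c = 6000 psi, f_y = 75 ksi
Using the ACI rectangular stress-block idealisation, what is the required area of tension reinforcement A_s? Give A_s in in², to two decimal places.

A_s ≈ 3.96 in²

From M_n = 0.85 f'_c a b (d − a/2):
a = d − √(d² − 2M_n/(0.85 f'_c b)) = 16.3 − √(16.3² − 2 × 4400/(0.85 × 6 × 19.8)) = 2.938 in.
A_s = 0.85 f'_c a b / f_y = 0.85 × 6 × 2.938 × 19.8 / 75 = 3.956 in².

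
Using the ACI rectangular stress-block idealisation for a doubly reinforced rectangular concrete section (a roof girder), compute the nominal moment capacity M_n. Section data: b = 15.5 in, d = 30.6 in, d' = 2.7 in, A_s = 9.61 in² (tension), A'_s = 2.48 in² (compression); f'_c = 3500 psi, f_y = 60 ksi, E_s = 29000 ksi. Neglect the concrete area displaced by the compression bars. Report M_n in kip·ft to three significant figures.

M_n ≈ 1270 kip·ft

Assume both steels yield.
a = (A_s − A'_s) f_y/(0.85 f'_c b) = (9.61 − 2.48) × 60/(0.85 × 3.5 × 15.5) = 9.277 in.
c = a/β₁ = 9.277/0.85 = 10.914 in; ε'_s = 0.003(c − d')/c = 0.0023 ≥ ε_y = 0.0021, so the compression steel yields.
M_n = (A_s − A'_s) f_y (d − a/2) + A'_s f_y (d − d') = 427.8 × (30.6 − 4.6385) + 148.8 × (30.6 − 2.7) = 11106.3 + 4151.5 = 15257.8 kip·in = 15257.8/12 = 1271.48 kip·ft.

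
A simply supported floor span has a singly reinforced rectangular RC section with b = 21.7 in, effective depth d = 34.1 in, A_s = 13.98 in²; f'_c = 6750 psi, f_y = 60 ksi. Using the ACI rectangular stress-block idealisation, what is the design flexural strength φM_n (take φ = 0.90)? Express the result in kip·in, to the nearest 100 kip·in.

φM_n ≈ 23200 kip·in

T = A_s f_y = 13.98 × 60 = 838.8 kips.
a = T/(0.85 f'_c b) = 838.8/(0.85 × 6.75 × 21.7) = 6.737 in.
M_n = T(d − a/2) = 838.8 × (34.1 − 3.3685) = 25777.6 kip·in.
φM_n = 0.90 × 25777.6 = 23199.8 kip·in.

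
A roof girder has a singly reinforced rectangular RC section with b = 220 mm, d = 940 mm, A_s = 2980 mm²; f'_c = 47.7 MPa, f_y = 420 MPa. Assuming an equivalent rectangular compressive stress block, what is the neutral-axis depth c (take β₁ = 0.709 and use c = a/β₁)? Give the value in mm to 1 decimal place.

c ≈ 197.9 mm

T = A_s f_y = 2980 × 420 = 1251600 N = 1251.6 kN.
Setting C = 0.85 f'_c a b equal to T: a = 1251600/(0.85 × 47.7 × 220) = 140.315 mm.
With β₁ = 0.709, c = a/β₁ = 140.315/0.709 = 197.9 mm.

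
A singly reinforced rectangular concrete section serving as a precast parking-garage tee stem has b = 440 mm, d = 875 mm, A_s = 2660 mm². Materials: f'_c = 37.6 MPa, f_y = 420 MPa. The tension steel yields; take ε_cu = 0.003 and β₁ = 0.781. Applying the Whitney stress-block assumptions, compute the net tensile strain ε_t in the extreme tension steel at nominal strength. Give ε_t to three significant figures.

a = A_s f_y/(0.85 f'_c b) = 79.45 mm.
β₁ = 0.781, so c = a/β₁ = 79.45/0.781 = 101.73 mm.
From the linear strain diagram with ε_cu = 0.003: ε_t = 0.003 (d − c)/c = 0.003 × (875 − 101.73)/101.73 = 0.0228.
Since ε_t ≥ 0.005, the section is tension-controlled.

ε_t ≈ 0.0228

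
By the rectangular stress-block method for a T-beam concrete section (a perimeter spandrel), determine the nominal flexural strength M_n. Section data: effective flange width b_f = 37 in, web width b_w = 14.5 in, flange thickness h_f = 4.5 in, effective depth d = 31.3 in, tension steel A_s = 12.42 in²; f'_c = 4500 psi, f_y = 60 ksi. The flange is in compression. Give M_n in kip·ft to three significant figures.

Tension: T = A_s f_y = 12.42 × 60 = 745.2 kips.
Try a within the flange: a = T/(0.85 f'_c b_f) = 745.2/(0.85 × 4.5 × 37) = 5.266 in.
a = 5.266 > h_f = 4.5 in: the block extends into the web. Split into flange-overhang and web parts.
C_f = 0.85 f'_c (b_f − b_w) h_f = 0.85 × 4.5 × (37 − 14.5) × 4.5 = 387.3 kips.
Remaining web compression depth: a_w = (T − C_f)/(0.85 f'_c b_w) = (745.2 − 387.3)/(0.85 × 4.5 × 14.5) = 6.453 in.
M_n = C_f(d − h_f/2) + (T − C_f)(d − a_w/2) = 387.3 × (31.3 − 2.25) + 357.9 × (31.3 − 3.2265) = 11251.1 + 10047.5 = 21298.6 kip·in.
M_n = 21298.6/12 = 1774.88 kip·ft.

M_n ≈ 1770 kip·ft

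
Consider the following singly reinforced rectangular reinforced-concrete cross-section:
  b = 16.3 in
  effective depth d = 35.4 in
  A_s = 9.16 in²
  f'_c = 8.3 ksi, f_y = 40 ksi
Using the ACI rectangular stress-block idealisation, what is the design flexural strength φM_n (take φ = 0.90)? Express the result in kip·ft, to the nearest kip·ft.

φM_n ≈ 929 kip·ft

T = A_s f_y = 9.16 × 40 = 366.4 kips.
a = T/(0.85 f'_c b) = 366.4/(0.85 × 8.3 × 16.3) = 3.186 in.
M_n = T(d − a/2) = 366.4 × (35.4 − 1.593) = 12386.9 kip·in = 12386.9/12 = 1032.24 kip·ft.
φM_n = 0.90 × 1032.24 = 929.02 kip·ft.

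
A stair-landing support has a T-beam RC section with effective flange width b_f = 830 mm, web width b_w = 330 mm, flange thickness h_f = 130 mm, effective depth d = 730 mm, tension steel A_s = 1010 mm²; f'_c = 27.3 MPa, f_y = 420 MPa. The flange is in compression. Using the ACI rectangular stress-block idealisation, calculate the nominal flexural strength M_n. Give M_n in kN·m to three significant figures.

M_n ≈ 305 kN·m

Tension: T = A_s f_y = 1010 × 420 = 424200 N.
Try a within the flange: a = T/(0.85 f'_c b_f) = 424200/(0.85 × 27.3 × 830) = 22.02 mm.
Since a = 22.02 ≤ h_f = 130 mm, the stress block lies entirely in the flange; analyse as a rectangular beam of width b_f.
M_n = T(d − a/2) = 424200 × (730 − 11.01) = 305.00 × 10⁶ N·mm.
M_n = 305.00 kN·m.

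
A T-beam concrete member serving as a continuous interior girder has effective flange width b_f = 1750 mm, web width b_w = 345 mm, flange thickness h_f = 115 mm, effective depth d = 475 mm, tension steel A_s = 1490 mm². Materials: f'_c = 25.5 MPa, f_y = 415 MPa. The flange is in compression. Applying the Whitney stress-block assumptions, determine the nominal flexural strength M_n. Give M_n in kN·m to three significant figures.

Tension: T = A_s f_y = 1490 × 415 = 618350 N.
Try a within the flange: a = T/(0.85 f'_c b_f) = 618350/(0.85 × 25.5 × 1750) = 16.30 mm.
Since a = 16.30 ≤ h_f = 115 mm, the stress block lies entirely in the flange; analyse as a rectangular beam of width b_f.
M_n = T(d − a/2) = 618350 × (475 − 8.15) = 288.68 × 10⁶ N·mm.
M_n = 288.68 kN·m.

M_n ≈ 289 kN·m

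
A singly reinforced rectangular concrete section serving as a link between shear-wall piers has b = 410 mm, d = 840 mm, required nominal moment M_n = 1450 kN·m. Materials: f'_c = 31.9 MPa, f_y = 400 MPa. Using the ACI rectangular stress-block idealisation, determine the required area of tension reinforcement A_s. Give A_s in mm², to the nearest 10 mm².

With M_n = 0.85 f'_c a b (d − a/2), solve the quadratic for a:
a = d − √(d² − 2M_n/(0.85 f'_c b)) = 840 − √(840² − 2 × 1450×10⁶/(0.85 × 31.9 × 410)) = 173.11 mm.
A_s = 0.85 f'_c a b / f_y = 0.85 × 31.9 × 173.11 × 410 / 400 = 4811.2 mm².

A_s ≈ 4810 mm²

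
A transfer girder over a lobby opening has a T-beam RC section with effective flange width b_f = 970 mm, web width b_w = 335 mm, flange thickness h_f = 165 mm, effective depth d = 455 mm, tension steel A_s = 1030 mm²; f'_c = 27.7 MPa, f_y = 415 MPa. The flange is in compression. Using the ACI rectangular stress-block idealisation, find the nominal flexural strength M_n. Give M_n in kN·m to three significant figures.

Tension: T = A_s f_y = 1030 × 415 = 427450 N.
Try a within the flange: a = T/(0.85 f'_c b_f) = 427450/(0.85 × 27.7 × 970) = 18.72 mm.
Since a = 18.72 ≤ h_f = 165 mm, the stress block lies entirely in the flange; analyse as a rectangular beam of width b_f.
M_n = T(d − a/2) = 427450 × (455 − 9.36) = 190.49 × 10⁶ N·mm.
M_n = 190.49 kN·m.

M_n ≈ 190 kN·m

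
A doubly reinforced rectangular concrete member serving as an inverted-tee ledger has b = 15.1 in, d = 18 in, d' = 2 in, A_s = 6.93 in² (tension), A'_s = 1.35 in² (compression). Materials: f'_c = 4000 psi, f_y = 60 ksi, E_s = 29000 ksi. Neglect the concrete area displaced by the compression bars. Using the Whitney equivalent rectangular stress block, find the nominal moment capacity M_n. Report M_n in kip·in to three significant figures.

Assume both steels yield.
a = (A_s − A'_s) f_y/(0.85 f'_c b) = (6.93 − 1.35) × 60/(0.85 × 4 × 15.1) = 6.521 in.
c = a/β₁ = 6.521/0.85 = 7.672 in; ε'_s = 0.003(c − d')/c = 0.0022 ≥ ε_y = 0.0021, so the compression steel yields.
M_n = (A_s − A'_s) f_y (d − a/2) + A'_s f_y (d − d') = 334.8 × (18 − 3.2605) + 81 × (18 − 2) = 4934.8 + 1296.0 = 6230.8 kip·in.

M_n ≈ 6230 kip·in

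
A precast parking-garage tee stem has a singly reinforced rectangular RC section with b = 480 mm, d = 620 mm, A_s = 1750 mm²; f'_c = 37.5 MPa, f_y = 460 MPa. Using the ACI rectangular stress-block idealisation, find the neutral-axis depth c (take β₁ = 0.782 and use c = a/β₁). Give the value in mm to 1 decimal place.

T = A_s f_y = 1750 × 460 = 805000 N = 805 kN.
Setting C = 0.85 f'_c a b equal to T: a = 805000/(0.85 × 37.5 × 480) = 52.614 mm.
With β₁ = 0.782, c = a/β₁ = 52.614/0.782 = 67.3 mm.

c ≈ 67.3 mm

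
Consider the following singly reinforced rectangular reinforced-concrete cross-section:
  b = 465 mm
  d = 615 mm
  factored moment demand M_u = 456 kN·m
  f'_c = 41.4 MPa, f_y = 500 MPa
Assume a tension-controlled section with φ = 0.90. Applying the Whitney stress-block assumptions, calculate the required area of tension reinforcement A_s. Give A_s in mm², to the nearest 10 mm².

A_s ≈ 1720 mm²

M_n = M_u/φ = 456/0.90 = 506.667 kN·m.
With M_n = 0.85 f'_c a b (d − a/2), solve the quadratic for a:
a = d − √(d² − 2M_n/(0.85 f'_c b)) = 615 − √(615² − 2 × 506.667×10⁶/(0.85 × 41.4 × 465)) = 52.60 mm.
A_s = 0.85 f'_c a b / f_y = 0.85 × 41.4 × 52.60 × 465 / 500 = 1721.4 mm².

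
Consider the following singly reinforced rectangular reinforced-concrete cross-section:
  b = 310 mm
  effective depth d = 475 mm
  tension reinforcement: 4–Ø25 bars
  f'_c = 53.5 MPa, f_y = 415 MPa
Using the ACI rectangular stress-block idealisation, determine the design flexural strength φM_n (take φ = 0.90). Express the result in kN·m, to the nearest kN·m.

A_s = 4 × 491 = 1964 mm².
T = A_s f_y = 1964 × 415 = 815060 N = 815.06 kN.
From C = T: a = T/(0.85 f'_c b) = 815060/(0.85 × 53.5 × 310) = 57.82 mm.
M_n = T(d − a/2) = 815.06 kN × (475 − 28.91) mm = 363.59 kN·m.
φM_n = 0.90 × 363.59 = 327.23 kN·m.

φM_n ≈ 327 kN·m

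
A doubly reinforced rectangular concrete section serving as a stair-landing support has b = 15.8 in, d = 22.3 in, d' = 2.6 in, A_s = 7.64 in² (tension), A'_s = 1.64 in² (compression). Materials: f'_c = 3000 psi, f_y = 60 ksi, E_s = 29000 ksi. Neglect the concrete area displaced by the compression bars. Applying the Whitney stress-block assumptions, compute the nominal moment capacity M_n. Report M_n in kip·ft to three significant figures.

M_n ≈ 697 kip·ft

Assume both steels yield.
a = (A_s − A'_s) f_y/(0.85 f'_c b) = (7.64 − 1.64) × 60/(0.85 × 3 × 15.8) = 8.935 in.
c = a/β₁ = 8.935/0.85 = 10.512 in; ε'_s = 0.003(c − d')/c = 0.0023 ≥ ε_y = 0.0021, so the compression steel yields.
M_n = (A_s − A'_s) f_y (d − a/2) + A'_s f_y (d − d') = 360 × (22.3 − 4.4675) + 98.4 × (22.3 − 2.6) = 6419.7 + 1938.5 = 8358.2 kip·in = 8358.2/12 = 696.52 kip·ft.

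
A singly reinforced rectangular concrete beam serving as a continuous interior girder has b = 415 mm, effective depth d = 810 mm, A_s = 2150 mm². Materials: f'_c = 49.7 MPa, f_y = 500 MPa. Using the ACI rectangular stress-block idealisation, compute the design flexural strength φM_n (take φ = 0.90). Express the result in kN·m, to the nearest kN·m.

T = A_s f_y = 2150 × 500 = 1075000 N = 1075 kN.
From C = T: a = T/(0.85 f'_c b) = 1075000/(0.85 × 49.7 × 415) = 61.32 mm.
M_n = T(d − a/2) = 1075 kN × (810 − 30.66) mm = 837.79 kN·m.
φM_n = 0.90 × 837.79 = 754.01 kN·m.

φM_n ≈ 754 kN·m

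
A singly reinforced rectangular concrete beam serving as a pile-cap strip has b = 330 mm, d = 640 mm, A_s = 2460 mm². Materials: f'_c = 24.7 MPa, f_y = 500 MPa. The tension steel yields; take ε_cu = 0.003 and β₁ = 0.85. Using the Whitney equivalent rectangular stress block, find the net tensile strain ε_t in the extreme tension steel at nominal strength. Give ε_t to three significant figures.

ε_t ≈ 0.00619

a = A_s f_y/(0.85 f'_c b) = 177.53 mm.
β₁ = 0.85, so c = a/β₁ = 177.53/0.85 = 208.86 mm.
From the linear strain diagram with ε_cu = 0.003: ε_t = 0.003 (d − c)/c = 0.003 × (640 − 208.86)/208.86 = 0.00619.
Since ε_t ≥ 0.005, the section is tension-controlled.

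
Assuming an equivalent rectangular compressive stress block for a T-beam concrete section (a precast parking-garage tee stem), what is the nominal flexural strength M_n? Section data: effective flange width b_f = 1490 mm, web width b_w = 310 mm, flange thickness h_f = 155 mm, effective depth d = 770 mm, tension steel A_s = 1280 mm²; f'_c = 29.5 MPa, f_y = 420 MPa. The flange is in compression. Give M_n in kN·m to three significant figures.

M_n ≈ 410 kN·m

Tension: T = A_s f_y = 1280 × 420 = 537600 N.
Try a within the flange: a = T/(0.85 f'_c b_f) = 537600/(0.85 × 29.5 × 1490) = 14.39 mm.
Since a = 14.39 ≤ h_f = 155 mm, the stress block lies entirely in the flange; analyse as a rectangular beam of width b_f.
M_n = T(d − a/2) = 537600 × (770 − 7.195) = 410.08 × 10⁶ N·mm.
M_n = 410.08 kN·m.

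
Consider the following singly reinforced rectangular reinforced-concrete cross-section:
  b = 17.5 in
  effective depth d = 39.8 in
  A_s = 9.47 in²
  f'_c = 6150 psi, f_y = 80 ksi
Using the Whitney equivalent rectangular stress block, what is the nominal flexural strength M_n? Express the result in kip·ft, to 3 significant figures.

M_n ≈ 2250 kip·ft

T = A_s f_y = 9.47 × 80 = 757.6 kips.
a = T/(0.85 f'_c b) = 757.6/(0.85 × 6.15 × 17.5) = 8.281 in.
M_n = T(d − a/2) = 757.6 × (39.8 − 4.1405) = 27015.6 kip·in = 27015.6/12 = 2251.30 kip·ft.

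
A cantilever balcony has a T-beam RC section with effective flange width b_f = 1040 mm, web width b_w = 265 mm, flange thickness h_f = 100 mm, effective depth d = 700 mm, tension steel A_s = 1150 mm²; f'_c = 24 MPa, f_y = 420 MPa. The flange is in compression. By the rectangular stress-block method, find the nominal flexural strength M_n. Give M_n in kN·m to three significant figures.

Tension: T = A_s f_y = 1150 × 420 = 483000 N.
Try a within the flange: a = T/(0.85 f'_c b_f) = 483000/(0.85 × 24 × 1040) = 22.77 mm.
Since a = 22.77 ≤ h_f = 100 mm, the stress block lies entirely in the flange; analyse as a rectangular beam of width b_f.
M_n = T(d − a/2) = 483000 × (700 − 11.385) = 332.60 × 10⁶ N·mm.
M_n = 332.60 kN·m.

M_n ≈ 333 kN·m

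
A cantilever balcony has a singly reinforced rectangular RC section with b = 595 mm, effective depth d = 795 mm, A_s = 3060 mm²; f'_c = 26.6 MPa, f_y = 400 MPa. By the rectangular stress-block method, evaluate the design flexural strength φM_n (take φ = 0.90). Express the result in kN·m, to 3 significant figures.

T = A_s f_y = 3060 × 400 = 1224000 N = 1224 kN.
From C = T: a = T/(0.85 f'_c b) = 1224000/(0.85 × 26.6 × 595) = 90.98 mm.
M_n = T(d − a/2) = 1224 kN × (795 − 45.49) mm = 917.40 kN·m.
φM_n = 0.90 × 917.40 = 825.66 kN·m.

φM_n ≈ 826 kN·m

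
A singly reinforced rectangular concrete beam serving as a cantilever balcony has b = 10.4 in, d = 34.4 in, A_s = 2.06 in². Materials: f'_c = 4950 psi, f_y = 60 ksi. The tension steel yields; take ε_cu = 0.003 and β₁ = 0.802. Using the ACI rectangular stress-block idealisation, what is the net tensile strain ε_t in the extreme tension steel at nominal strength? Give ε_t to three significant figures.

a = A_s f_y/(0.85 f'_c b) = 2.825 in.
β₁ = 0.802, so c = a/β₁ = 2.825/0.802 = 3.522 in.
From the linear strain diagram with ε_cu = 0.003: ε_t = 0.003 (d − c)/c = 0.003 × (34.4 − 3.522)/3.522 = 0.0263.
Since ε_t ≥ 0.005, the section is tension-controlled.

ε_t ≈ 0.0263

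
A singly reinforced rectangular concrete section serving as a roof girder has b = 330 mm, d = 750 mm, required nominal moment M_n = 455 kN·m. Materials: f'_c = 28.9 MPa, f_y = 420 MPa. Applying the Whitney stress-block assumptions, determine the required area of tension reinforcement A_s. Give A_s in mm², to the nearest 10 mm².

A_s ≈ 1520 mm²

With M_n = 0.85 f'_c a b (d − a/2), solve the quadratic for a:
a = d − √(d² − 2M_n/(0.85 f'_c b)) = 750 − √(750² − 2 × 455×10⁶/(0.85 × 28.9 × 330)) = 79.00 mm.
A_s = 0.85 f'_c a b / f_y = 0.85 × 28.9 × 79.00 × 330 / 420 = 1524.8 mm².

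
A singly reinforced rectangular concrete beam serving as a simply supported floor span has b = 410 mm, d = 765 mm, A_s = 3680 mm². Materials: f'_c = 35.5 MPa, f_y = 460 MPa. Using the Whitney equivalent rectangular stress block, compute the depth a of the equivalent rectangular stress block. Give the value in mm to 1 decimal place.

a ≈ 136.8 mm

T = A_s f_y = 3680 × 460 = 1692800 N = 1692.8 kN.
Setting C = 0.85 f'_c a b equal to T: a = 1692800/(0.85 × 35.5 × 410) = 136.8 mm.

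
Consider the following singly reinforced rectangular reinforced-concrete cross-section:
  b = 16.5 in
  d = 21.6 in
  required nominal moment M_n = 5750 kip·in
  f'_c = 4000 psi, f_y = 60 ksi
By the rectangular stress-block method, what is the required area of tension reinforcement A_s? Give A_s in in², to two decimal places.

From M_n = 0.85 f'_c a b (d − a/2):
a = d − √(d² − 2M_n/(0.85 f'_c b)) = 21.6 − √(21.6² − 2 × 5750/(0.85 × 4 × 16.5)) = 5.427 in.
A_s = 0.85 f'_c a b / f_y = 0.85 × 4 × 5.427 × 16.5 / 60 = 5.074 in².

A_s ≈ 5.07 in²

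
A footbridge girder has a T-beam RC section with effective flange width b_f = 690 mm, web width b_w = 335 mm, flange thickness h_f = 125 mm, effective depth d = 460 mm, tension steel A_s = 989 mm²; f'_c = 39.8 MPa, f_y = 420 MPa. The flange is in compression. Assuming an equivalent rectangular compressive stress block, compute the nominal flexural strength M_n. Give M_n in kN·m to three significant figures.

M_n ≈ 187 kN·m

Tension: T = A_s f_y = 989 × 420 = 415380 N.
Try a within the flange: a = T/(0.85 f'_c b_f) = 415380/(0.85 × 39.8 × 690) = 17.79 mm.
Since a = 17.79 ≤ h_f = 125 mm, the stress block lies entirely in the flange; analyse as a rectangular beam of width b_f.
M_n = T(d − a/2) = 415380 × (460 − 8.895) = 187.38 × 10⁶ N·mm.
M_n = 187.38 kN·m.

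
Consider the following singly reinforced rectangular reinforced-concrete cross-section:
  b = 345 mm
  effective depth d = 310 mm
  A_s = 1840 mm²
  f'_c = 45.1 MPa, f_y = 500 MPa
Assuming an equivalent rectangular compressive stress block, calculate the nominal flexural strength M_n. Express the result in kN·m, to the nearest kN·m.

T = A_s f_y = 1840 × 500 = 920000 N = 920 kN.
From C = T: a = T/(0.85 f'_c b) = 920000/(0.85 × 45.1 × 345) = 69.56 mm.
M_n = T(d − a/2) = 920 kN × (310 − 34.78) mm = 253.20 kN·m.

M_n ≈ 253 kN·m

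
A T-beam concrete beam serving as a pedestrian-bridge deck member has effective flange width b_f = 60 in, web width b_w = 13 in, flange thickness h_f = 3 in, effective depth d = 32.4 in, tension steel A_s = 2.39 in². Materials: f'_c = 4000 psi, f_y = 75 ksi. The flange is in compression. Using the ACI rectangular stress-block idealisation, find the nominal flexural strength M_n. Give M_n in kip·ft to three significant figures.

M_n ≈ 477 kip·ft

Tension: T = A_s f_y = 2.39 × 75 = 179.25 kips.
Try a within the flange: a = T/(0.85 f'_c b_f) = 179.25/(0.85 × 4 × 60) = 0.879 in.
Since a = 0.879 ≤ h_f = 3 in, the stress block lies entirely in the flange; analyse as a rectangular beam of width b_f.
M_n = T(d − a/2) = 179.25 × (32.4 − 0.4395) = 5728.9 kip·in.
M_n = 5728.9/12 = 477.41 kip·ft.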